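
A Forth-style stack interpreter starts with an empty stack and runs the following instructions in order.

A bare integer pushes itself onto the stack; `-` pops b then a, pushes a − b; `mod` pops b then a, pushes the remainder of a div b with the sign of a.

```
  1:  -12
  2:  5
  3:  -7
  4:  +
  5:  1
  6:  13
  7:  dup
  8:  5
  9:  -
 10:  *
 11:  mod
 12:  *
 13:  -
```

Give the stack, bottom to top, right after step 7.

[-12, -2, 1, 13, 13]

-12 -> [-12]
5   -> [-12, 5]
-7  -> [-12, 5, -7]
+   -> [-12, -2]
1   -> [-12, -2, 1]
13  -> [-12, -2, 1, 13]
dup -> [-12, -2, 1, 13, 13]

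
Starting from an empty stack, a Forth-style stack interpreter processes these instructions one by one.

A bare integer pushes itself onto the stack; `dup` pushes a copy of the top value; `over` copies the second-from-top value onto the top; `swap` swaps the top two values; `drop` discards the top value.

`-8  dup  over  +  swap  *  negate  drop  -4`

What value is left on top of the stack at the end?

-8      -8
dup     -8 -8
over    -8 -8 -8
+       -8 -16
swap    -16 -8
*       128
negate  -128
drop    (empty)
-4      -4

-4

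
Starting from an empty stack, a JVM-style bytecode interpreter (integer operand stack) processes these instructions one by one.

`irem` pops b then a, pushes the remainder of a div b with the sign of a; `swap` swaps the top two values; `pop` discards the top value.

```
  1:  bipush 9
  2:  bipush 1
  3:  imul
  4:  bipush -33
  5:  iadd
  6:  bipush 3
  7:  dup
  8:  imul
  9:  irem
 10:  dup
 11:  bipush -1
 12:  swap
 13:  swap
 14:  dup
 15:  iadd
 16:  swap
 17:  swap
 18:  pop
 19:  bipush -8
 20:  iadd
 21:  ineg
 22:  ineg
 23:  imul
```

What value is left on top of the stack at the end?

bipush 9   → 9
bipush 1   → 9 1
imul       → 9
bipush -33 → 9 -33
iadd       → -24
bipush 3   → -24 3
dup        → -24 3 3
imul       → -24 9
irem       → -6
dup        → -6 -6
bipush -1  → -6 -6 -1
swap       → -6 -1 -6
swap       → -6 -6 -1
dup        → -6 -6 -1 -1
iadd       → -6 -6 -2
swap       → -6 -2 -6
swap       → -6 -6 -2
pop        → -6 -6
bipush -8  → -6 -6 -8
iadd       → -6 -14
ineg       → -6 14
ineg       → -6 -14
imul       → 84

84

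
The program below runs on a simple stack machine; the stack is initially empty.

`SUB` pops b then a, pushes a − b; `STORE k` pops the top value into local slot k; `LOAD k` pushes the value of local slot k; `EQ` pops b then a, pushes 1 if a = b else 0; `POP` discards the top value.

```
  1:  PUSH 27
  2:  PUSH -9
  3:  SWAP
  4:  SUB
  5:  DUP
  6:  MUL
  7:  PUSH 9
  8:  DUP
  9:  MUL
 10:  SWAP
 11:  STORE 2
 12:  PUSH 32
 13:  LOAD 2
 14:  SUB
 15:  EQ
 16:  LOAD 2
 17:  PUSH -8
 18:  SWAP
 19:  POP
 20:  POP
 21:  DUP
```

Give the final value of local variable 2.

1296

PUSH 27  [27]
PUSH -9  [27, -9]
SWAP     [-9, 27]
SUB      [-36]
DUP      [-36, -36]
MUL      [1296]
PUSH 9   [1296, 9]
DUP      [1296, 9, 9]
MUL      [1296, 81]
SWAP     [81, 1296]
STORE 2  [81]
PUSH 32  [81, 32]
LOAD 2   [81, 32, 1296]
SUB      [81, -1264]
EQ       [0]
LOAD 2   [0, 1296]
PUSH -8  [0, 1296, -8]
SWAP     [0, -8, 1296]
POP      [0, -8]
POP      [0]
DUP      [0, 0]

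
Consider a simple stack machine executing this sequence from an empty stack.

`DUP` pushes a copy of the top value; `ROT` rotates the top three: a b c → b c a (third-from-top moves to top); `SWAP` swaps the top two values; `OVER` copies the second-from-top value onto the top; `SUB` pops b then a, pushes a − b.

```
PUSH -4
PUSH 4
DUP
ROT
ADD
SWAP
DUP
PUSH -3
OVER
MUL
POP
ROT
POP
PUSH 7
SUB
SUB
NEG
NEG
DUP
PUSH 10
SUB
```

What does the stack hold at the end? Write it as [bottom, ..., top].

PUSH -4 : -4
PUSH 4  : -4 4
DUP     : -4 4 4
ROT     : 4 4 -4
ADD     : 4 0
SWAP    : 0 4
DUP     : 0 4 4
PUSH -3 : 0 4 4 -3
OVER    : 0 4 4 -3 4
MUL     : 0 4 4 -12
POP     : 0 4 4
ROT     : 4 4 0
POP     : 4 4
PUSH 7  : 4 4 7
SUB     : 4 -3
SUB     : 7
NEG     : -7
NEG     : 7
DUP     : 7 7
PUSH 10 : 7 7 10
SUB     : 7 -3

[7, -3]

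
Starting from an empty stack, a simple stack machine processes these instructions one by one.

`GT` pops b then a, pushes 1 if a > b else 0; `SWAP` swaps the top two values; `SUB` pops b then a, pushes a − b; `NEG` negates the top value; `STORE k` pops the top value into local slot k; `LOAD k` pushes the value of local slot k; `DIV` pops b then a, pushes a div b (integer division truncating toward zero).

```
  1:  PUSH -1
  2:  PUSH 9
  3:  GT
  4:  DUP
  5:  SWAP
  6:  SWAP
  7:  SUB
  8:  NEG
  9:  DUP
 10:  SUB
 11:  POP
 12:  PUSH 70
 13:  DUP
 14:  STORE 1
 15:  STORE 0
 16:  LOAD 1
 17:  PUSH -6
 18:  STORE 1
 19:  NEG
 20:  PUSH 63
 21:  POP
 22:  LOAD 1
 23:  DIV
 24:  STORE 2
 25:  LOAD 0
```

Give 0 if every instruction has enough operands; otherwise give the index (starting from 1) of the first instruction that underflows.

PUSH -1  -1
PUSH 9   -1 9
GT       0
DUP      0 0
SWAP     0 0
SWAP     0 0
SUB      0
NEG      0
DUP      0 0
SUB      0
POP      (empty)
PUSH 70  70
DUP      70 70
STORE 1  70
STORE 0  (empty)
LOAD 1   70
PUSH -6  70 -6
STORE 1  70
NEG      -70
PUSH 63  -70 63
POP      -70
LOAD 1   -70 -6
DIV      11
STORE 2  (empty)
LOAD 0   70

0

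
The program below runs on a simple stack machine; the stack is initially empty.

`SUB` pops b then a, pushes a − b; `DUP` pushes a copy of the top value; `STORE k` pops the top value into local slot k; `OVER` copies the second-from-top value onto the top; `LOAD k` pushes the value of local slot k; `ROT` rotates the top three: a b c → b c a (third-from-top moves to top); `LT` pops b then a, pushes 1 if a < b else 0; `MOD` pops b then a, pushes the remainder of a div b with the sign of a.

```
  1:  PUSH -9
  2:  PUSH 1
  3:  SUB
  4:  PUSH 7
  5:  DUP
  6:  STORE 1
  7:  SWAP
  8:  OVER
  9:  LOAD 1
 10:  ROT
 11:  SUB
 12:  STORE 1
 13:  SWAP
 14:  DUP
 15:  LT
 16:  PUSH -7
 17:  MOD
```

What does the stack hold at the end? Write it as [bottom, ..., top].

PUSH -9 → [-9]
PUSH 1  → [-9, 1]
SUB     → [-10]
PUSH 7  → [-10, 7]
DUP     → [-10, 7, 7]
STORE 1 → [-10, 7]
SWAP    → [7, -10]
OVER    → [7, -10, 7]
LOAD 1  → [7, -10, 7, 7]
ROT     → [7, 7, 7, -10]
SUB     → [7, 7, 17]
STORE 1 → [7, 7]
SWAP    → [7, 7]
DUP     → [7, 7, 7]
LT      → [7, 0]
PUSH -7 → [7, 0, -7]
MOD     → [7, 0]

[7, 0]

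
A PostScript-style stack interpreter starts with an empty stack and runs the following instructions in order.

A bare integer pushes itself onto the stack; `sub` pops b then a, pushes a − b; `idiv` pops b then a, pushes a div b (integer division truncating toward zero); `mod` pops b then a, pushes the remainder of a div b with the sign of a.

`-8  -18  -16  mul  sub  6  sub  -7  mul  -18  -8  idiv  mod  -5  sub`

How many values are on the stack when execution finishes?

-8   -> [-8]
-18  -> [-8, -18]
-16  -> [-8, -18, -16]
mul  -> [-8, 288]
sub  -> [-296]
6    -> [-296, 6]
sub  -> [-302]
-7   -> [-302, -7]
mul  -> [2114]
-18  -> [2114, -18]
-8   -> [2114, -18, -8]
idiv -> [2114, 2]
mod  -> [0]
-5   -> [0, -5]
sub  -> [5]

1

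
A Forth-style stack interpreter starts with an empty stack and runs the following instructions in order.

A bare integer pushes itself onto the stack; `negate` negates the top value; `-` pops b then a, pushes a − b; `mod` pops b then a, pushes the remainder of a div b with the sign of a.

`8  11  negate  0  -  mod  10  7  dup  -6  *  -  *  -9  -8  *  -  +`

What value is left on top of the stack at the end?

426

8       8
11      8 11
negate  8 -11
0       8 -11 0
-       8 -11
mod     8
10      8 10
7       8 10 7
dup     8 10 7 7
-6      8 10 7 7 -6
*       8 10 7 -42
-       8 10 49
*       8 490
-9      8 490 -9
-8      8 490 -9 -8
*       8 490 72
-       8 418
+       426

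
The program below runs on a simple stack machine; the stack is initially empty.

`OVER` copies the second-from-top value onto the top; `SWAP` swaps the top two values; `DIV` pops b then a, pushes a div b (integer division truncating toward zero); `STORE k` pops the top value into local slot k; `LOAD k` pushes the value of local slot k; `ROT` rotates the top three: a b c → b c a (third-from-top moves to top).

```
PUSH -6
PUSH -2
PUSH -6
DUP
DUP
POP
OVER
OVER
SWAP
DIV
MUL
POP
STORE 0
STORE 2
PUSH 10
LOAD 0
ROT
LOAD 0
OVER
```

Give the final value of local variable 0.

-6

PUSH -6 → [-6]
PUSH -2 → [-6, -2]
PUSH -6 → [-6, -2, -6]
DUP     → [-6, -2, -6, -6]
DUP     → [-6, -2, -6, -6, -6]
POP     → [-6, -2, -6, -6]
OVER    → [-6, -2, -6, -6, -6]
OVER    → [-6, -2, -6, -6, -6, -6]
SWAP    → [-6, -2, -6, -6, -6, -6]
DIV     → [-6, -2, -6, -6, 1]
MUL     → [-6, -2, -6, -6]
POP     → [-6, -2, -6]
STORE 0 → [-6, -2]
STORE 2 → [-6]
PUSH 10 → [-6, 10]
LOAD 0  → [-6, 10, -6]
ROT     → [10, -6, -6]
LOAD 0  → [10, -6, -6, -6]
OVER    → [10, -6, -6, -6, -6]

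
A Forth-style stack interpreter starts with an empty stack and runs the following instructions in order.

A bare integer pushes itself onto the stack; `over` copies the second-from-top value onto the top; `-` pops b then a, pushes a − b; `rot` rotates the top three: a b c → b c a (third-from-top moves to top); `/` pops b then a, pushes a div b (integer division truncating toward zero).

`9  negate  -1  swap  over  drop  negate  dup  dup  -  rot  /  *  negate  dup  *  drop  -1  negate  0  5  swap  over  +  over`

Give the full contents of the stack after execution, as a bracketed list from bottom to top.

[1, 5, 5, 5]

9      -> 9
negate -> -9
-1     -> -9 -1
swap   -> -1 -9
over   -> -1 -9 -1
drop   -> -1 -9
negate -> -1 9
dup    -> -1 9 9
dup    -> -1 9 9 9
-      -> -1 9 0
rot    -> 9 0 -1
/      -> 9 0
*      -> 0
negate -> 0
dup    -> 0 0
*      -> 0
drop   -> (empty)
-1     -> -1
negate -> 1
0      -> 1 0
5      -> 1 0 5
swap   -> 1 5 0
over   -> 1 5 0 5
+      -> 1 5 5
over   -> 1 5 5 5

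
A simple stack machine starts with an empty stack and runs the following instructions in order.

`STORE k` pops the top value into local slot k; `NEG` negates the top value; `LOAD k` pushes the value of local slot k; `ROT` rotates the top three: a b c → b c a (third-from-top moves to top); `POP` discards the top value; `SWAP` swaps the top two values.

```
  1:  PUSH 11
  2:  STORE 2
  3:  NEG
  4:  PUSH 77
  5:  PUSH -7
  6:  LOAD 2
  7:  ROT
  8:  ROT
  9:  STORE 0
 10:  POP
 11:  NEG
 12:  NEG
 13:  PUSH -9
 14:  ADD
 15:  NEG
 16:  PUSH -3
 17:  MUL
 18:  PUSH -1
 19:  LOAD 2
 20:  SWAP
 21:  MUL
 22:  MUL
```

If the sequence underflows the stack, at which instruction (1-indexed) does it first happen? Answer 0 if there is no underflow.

PUSH 11 -> [11]
STORE 2 -> []
NEG  — needs 1 operand, stack has 0 → underflow

3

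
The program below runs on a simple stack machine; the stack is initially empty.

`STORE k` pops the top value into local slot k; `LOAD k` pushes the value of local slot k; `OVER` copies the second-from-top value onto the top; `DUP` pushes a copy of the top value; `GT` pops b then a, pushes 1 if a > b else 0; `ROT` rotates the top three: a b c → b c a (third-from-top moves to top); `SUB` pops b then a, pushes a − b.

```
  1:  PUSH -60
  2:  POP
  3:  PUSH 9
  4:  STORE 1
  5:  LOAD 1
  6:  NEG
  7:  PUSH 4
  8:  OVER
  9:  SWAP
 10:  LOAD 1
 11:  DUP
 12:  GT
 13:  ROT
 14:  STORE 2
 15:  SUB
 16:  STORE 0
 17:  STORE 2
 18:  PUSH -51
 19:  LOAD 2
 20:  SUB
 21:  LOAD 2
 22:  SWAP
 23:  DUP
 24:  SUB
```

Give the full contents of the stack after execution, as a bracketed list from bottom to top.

[-9, 0]

PUSH -60  [-60]
POP       []
PUSH 9    [9]
STORE 1   []
LOAD 1    [9]
NEG       [-9]
PUSH 4    [-9, 4]
OVER      [-9, 4, -9]
SWAP      [-9, -9, 4]
LOAD 1    [-9, -9, 4, 9]
DUP       [-9, -9, 4, 9, 9]
GT        [-9, -9, 4, 0]
ROT       [-9, 4, 0, -9]
STORE 2   [-9, 4, 0]
SUB       [-9, 4]
STORE 0   [-9]
STORE 2   []
PUSH -51  [-51]
LOAD 2    [-51, -9]
SUB       [-42]
LOAD 2    [-42, -9]
SWAP      [-9, -42]
DUP       [-9, -42, -42]
SUB       [-9, 0]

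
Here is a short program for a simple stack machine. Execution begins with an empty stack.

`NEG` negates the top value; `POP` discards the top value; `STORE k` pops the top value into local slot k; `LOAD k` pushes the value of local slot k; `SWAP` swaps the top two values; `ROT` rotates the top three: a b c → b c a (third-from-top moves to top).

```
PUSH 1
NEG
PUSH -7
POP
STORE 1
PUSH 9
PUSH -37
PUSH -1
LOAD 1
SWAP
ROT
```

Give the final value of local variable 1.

PUSH 1   → [1]
NEG      → [-1]
PUSH -7  → [-1, -7]
POP      → [-1]
STORE 1  → []
PUSH 9   → [9]
PUSH -37 → [9, -37]
PUSH -1  → [9, -37, -1]
LOAD 1   → [9, -37, -1, -1]
SWAP     → [9, -37, -1, -1]
ROT      → [9, -1, -1, -37]

-1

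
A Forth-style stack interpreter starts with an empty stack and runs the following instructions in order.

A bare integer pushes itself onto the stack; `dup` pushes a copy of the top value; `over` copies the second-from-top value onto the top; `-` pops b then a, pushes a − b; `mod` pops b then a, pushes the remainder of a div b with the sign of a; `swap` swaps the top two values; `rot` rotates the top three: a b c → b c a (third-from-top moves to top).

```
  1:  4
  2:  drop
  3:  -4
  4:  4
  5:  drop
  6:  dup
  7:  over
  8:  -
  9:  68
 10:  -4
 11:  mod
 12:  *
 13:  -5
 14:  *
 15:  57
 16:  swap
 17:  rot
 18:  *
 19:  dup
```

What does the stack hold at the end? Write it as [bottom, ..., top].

4     [4]
drop  []
-4    [-4]
4     [-4, 4]
drop  [-4]
dup   [-4, -4]
over  [-4, -4, -4]
-     [-4, 0]
68    [-4, 0, 68]
-4    [-4, 0, 68, -4]
mod   [-4, 0, 0]
*     [-4, 0]
-5    [-4, 0, -5]
*     [-4, 0]
57    [-4, 0, 57]
swap  [-4, 57, 0]
rot   [57, 0, -4]
*     [57, 0]
dup   [57, 0, 0]

[57, 0, 0]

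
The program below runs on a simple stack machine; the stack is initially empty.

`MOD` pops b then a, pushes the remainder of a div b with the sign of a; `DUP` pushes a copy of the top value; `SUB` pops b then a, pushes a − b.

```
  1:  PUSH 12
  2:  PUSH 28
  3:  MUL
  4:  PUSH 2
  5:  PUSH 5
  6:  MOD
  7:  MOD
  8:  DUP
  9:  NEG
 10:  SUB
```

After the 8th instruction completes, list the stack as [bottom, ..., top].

PUSH 12 -> [12]
PUSH 28 -> [12, 28]
MUL     -> [336]
PUSH 2  -> [336, 2]
PUSH 5  -> [336, 2, 5]
MOD     -> [336, 2]
MOD     -> [0]
DUP     -> [0, 0]

[0, 0]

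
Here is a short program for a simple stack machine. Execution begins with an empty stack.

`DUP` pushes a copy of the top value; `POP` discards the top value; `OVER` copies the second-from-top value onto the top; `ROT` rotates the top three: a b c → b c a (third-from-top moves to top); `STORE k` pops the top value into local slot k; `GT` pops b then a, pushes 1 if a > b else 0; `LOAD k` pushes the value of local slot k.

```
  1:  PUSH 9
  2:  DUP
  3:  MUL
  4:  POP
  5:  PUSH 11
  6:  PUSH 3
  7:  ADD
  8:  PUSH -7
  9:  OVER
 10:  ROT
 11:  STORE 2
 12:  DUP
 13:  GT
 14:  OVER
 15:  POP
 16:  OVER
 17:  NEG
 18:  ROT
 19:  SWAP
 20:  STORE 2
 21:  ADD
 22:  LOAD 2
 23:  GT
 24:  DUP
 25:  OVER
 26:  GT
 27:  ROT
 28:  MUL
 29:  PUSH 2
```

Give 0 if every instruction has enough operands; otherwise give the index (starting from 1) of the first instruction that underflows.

PUSH 9   9
DUP      9 9
MUL      81
POP      (empty)
PUSH 11  11
PUSH 3   11 3
ADD      14
PUSH -7  14 -7
OVER     14 -7 14
ROT      -7 14 14
STORE 2  -7 14
DUP      -7 14 14
GT       -7 0
OVER     -7 0 -7
POP      -7 0
OVER     -7 0 -7
NEG      -7 0 7
ROT      0 7 -7
SWAP     0 -7 7
STORE 2  0 -7
ADD      -7
LOAD 2   -7 7
GT       0
DUP      0 0
OVER     0 0 0
GT       0 0
ROT  — needs 3 operands, stack has 2 → underflow

27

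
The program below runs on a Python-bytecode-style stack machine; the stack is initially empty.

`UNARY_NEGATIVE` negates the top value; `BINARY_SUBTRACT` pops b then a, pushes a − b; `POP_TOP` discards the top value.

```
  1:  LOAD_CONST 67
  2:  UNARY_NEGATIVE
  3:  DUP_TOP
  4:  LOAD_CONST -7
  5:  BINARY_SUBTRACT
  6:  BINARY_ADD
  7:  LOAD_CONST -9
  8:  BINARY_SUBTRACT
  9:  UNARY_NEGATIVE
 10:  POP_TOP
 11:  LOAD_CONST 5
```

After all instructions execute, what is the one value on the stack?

LOAD_CONST 67    67
UNARY_NEGATIVE   -67
DUP_TOP          -67 -67
LOAD_CONST -7    -67 -67 -7
BINARY_SUBTRACT  -67 -60
BINARY_ADD       -127
LOAD_CONST -9    -127 -9
BINARY_SUBTRACT  -118
UNARY_NEGATIVE   118
POP_TOP          (empty)
LOAD_CONST 5     5

5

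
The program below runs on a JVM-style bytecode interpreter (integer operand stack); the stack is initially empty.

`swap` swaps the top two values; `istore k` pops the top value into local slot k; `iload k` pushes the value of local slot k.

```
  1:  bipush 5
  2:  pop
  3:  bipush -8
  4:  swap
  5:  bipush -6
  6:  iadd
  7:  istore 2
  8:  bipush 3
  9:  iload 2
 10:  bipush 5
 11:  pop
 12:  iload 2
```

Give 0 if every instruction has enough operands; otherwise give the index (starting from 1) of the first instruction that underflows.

bipush 5  -> [5]
pop       -> []
bipush -8 -> [-8]
swap  — needs 2 operands, stack has 1 → underflow

4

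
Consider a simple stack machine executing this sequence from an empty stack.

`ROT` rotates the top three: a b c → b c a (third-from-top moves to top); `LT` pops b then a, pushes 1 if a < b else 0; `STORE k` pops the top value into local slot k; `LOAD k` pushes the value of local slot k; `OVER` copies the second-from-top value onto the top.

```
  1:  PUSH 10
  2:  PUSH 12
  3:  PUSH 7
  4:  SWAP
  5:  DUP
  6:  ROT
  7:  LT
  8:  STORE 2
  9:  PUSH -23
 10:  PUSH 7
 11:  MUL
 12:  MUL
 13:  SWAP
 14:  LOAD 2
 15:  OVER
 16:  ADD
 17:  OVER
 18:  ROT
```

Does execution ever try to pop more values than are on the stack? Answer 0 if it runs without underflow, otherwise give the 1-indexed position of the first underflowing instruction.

PUSH 10   10
PUSH 12   10 12
PUSH 7    10 12 7
SWAP      10 7 12
DUP       10 7 12 12
ROT       10 12 12 7
LT        10 12 0
STORE 2   10 12
PUSH -23  10 12 -23
PUSH 7    10 12 -23 7
MUL       10 12 -161
MUL       10 -1932
SWAP      -1932 10
LOAD 2    -1932 10 0
OVER      -1932 10 0 10
ADD       -1932 10 10
OVER      -1932 10 10 10
ROT       -1932 10 10 10

0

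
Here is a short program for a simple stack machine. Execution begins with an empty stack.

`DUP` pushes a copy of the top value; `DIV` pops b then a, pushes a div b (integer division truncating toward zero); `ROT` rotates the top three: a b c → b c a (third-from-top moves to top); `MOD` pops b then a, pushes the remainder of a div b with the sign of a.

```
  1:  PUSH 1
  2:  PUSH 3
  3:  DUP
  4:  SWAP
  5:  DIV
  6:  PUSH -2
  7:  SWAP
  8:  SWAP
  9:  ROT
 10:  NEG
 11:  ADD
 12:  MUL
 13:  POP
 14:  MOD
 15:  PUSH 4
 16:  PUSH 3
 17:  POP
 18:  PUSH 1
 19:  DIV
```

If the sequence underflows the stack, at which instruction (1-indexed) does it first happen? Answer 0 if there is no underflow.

14

PUSH 1   [1]
PUSH 3   [1, 3]
DUP      [1, 3, 3]
SWAP     [1, 3, 3]
DIV      [1, 1]
PUSH -2  [1, 1, -2]
SWAP     [1, -2, 1]
SWAP     [1, 1, -2]
ROT      [1, -2, 1]
NEG      [1, -2, -1]
ADD      [1, -3]
MUL      [-3]
POP      []
MOD  — needs 2 operands, stack has 0 → underflow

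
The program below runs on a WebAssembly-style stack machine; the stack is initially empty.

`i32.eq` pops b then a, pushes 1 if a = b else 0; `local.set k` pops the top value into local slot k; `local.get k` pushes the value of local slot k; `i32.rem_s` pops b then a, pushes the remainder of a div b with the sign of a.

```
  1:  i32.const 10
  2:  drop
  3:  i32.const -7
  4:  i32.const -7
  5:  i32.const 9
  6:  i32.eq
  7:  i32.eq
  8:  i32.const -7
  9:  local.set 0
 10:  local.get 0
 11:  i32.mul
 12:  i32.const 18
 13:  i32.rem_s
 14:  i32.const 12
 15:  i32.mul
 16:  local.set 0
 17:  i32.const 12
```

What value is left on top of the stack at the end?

i32.const 10 : [10]
drop         : []
i32.const -7 : [-7]
i32.const -7 : [-7, -7]
i32.const 9  : [-7, -7, 9]
i32.eq       : [-7, 0]
i32.eq       : [0]
i32.const -7 : [0, -7]
local.set 0  : [0]
local.get 0  : [0, -7]
i32.mul      : [0]
i32.const 18 : [0, 18]
i32.rem_s    : [0]
i32.const 12 : [0, 12]
i32.mul      : [0]
local.set 0  : []
i32.const 12 : [12]

12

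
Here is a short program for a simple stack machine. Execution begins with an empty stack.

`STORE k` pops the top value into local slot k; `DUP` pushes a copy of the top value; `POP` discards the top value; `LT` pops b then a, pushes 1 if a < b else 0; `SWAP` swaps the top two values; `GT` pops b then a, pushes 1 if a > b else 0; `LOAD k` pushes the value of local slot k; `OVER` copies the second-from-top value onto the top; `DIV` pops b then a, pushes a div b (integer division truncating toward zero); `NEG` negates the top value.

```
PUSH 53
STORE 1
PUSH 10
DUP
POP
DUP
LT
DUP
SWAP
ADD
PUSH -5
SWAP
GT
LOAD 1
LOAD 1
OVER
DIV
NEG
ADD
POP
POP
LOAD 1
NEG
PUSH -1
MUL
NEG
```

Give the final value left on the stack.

-53

PUSH 53 → 53
STORE 1 → (empty)
PUSH 10 → 10
DUP     → 10 10
POP     → 10
DUP     → 10 10
LT      → 0
DUP     → 0 0
SWAP    → 0 0
ADD     → 0
PUSH -5 → 0 -5
SWAP    → -5 0
GT      → 0
LOAD 1  → 0 53
LOAD 1  → 0 53 53
OVER    → 0 53 53 53
DIV     → 0 53 1
NEG     → 0 53 -1
ADD     → 0 52
POP     → 0
POP     → (empty)
LOAD 1  → 53
NEG     → -53
PUSH -1 → -53 -1
MUL     → 53
NEG     → -53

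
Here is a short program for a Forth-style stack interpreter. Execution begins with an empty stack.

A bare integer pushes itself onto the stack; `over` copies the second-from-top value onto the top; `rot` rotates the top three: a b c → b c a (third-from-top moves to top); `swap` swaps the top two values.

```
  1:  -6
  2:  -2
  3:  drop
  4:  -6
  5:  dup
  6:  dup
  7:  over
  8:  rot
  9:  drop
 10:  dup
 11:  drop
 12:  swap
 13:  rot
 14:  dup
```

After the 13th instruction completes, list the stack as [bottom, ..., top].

[-6, -6, -6, -6]

-6   -> -6
-2   -> -6 -2
drop -> -6
-6   -> -6 -6
dup  -> -6 -6 -6
dup  -> -6 -6 -6 -6
over -> -6 -6 -6 -6 -6
rot  -> -6 -6 -6 -6 -6
drop -> -6 -6 -6 -6
dup  -> -6 -6 -6 -6 -6
drop -> -6 -6 -6 -6
swap -> -6 -6 -6 -6
rot  -> -6 -6 -6 -6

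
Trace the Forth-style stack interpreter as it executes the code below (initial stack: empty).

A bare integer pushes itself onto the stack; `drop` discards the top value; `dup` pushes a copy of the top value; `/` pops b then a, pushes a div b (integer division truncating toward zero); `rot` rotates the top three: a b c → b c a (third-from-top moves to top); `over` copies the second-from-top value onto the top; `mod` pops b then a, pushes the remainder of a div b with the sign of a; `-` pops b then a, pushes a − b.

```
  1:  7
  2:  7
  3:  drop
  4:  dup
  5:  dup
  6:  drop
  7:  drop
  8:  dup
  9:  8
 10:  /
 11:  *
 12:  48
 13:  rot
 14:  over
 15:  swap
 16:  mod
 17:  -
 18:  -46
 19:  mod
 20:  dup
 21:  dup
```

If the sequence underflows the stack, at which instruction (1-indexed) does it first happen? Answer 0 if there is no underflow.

13

7    : [7]
7    : [7, 7]
drop : [7]
dup  : [7, 7]
dup  : [7, 7, 7]
drop : [7, 7]
drop : [7]
dup  : [7, 7]
8    : [7, 7, 8]
/    : [7, 0]
*    : [0]
48   : [0, 48]
rot  — needs 3 operands, stack has 2 → underflow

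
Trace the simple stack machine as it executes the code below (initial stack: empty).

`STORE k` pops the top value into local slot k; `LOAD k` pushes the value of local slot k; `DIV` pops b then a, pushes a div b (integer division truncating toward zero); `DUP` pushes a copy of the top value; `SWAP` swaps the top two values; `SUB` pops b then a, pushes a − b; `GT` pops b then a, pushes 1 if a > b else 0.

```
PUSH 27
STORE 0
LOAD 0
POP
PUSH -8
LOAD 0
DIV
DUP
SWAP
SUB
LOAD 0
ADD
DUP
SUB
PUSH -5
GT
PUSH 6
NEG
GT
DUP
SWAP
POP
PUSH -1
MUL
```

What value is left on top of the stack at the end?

PUSH 27 → [27]
STORE 0 → []
LOAD 0  → [27]
POP     → []
PUSH -8 → [-8]
LOAD 0  → [-8, 27]
DIV     → [0]
DUP     → [0, 0]
SWAP    → [0, 0]
SUB     → [0]
LOAD 0  → [0, 27]
ADD     → [27]
DUP     → [27, 27]
SUB     → [0]
PUSH -5 → [0, -5]
GT      → [1]
PUSH 6  → [1, 6]
NEG     → [1, -6]
GT      → [1]
DUP     → [1, 1]
SWAP    → [1, 1]
POP     → [1]
PUSH -1 → [1, -1]
MUL     → [-1]

-1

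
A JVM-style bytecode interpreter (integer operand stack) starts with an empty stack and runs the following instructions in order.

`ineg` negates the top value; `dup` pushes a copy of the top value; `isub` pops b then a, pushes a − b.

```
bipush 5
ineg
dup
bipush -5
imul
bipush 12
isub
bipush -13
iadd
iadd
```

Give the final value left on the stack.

-5

bipush 5   : 5
ineg       : -5
dup        : -5 -5
bipush -5  : -5 -5 -5
imul       : -5 25
bipush 12  : -5 25 12
isub       : -5 13
bipush -13 : -5 13 -13
iadd       : -5 0
iadd       : -5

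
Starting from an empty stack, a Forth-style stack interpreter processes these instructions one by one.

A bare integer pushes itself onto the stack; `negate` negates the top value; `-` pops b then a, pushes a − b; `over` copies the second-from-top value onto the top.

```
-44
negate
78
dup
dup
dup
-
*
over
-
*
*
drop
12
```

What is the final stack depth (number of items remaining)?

1

-44    → [-44]
negate → [44]
78     → [44, 78]
dup    → [44, 78, 78]
dup    → [44, 78, 78, 78]
dup    → [44, 78, 78, 78, 78]
-      → [44, 78, 78, 0]
*      → [44, 78, 0]
over   → [44, 78, 0, 78]
-      → [44, 78, -78]
*      → [44, -6084]
*      → [-267696]
drop   → []
12     → [12]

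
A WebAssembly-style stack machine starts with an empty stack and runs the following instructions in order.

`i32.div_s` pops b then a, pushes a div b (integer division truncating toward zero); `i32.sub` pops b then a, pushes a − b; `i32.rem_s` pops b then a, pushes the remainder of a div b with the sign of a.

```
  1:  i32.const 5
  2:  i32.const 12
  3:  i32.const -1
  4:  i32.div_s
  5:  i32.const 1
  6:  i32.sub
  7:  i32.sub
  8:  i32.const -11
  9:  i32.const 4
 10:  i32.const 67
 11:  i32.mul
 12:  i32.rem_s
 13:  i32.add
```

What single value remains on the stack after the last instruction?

7

i32.const 5   → 5
i32.const 12  → 5 12
i32.const -1  → 5 12 -1
i32.div_s     → 5 -12
i32.const 1   → 5 -12 1
i32.sub       → 5 -13
i32.sub       → 18
i32.const -11 → 18 -11
i32.const 4   → 18 -11 4
i32.const 67  → 18 -11 4 67
i32.mul       → 18 -11 268
i32.rem_s     → 18 -11
i32.add       → 7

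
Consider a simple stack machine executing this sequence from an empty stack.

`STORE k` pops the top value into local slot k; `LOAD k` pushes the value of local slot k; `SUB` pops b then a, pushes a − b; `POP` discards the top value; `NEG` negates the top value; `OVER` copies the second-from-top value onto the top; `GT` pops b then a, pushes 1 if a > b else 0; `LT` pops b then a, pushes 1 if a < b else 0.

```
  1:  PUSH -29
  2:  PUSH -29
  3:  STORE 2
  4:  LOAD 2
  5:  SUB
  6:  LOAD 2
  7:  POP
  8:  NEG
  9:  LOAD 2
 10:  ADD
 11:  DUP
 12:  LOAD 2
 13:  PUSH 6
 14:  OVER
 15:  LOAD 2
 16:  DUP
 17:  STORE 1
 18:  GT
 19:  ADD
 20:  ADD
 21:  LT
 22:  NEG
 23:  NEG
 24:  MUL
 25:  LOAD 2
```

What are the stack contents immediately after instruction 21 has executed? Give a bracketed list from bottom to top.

PUSH -29 → [-29]
PUSH -29 → [-29, -29]
STORE 2  → [-29]
LOAD 2   → [-29, -29]
SUB      → [0]
LOAD 2   → [0, -29]
POP      → [0]
NEG      → [0]
LOAD 2   → [0, -29]
ADD      → [-29]
DUP      → [-29, -29]
LOAD 2   → [-29, -29, -29]
PUSH 6   → [-29, -29, -29, 6]
OVER     → [-29, -29, -29, 6, -29]
LOAD 2   → [-29, -29, -29, 6, -29, -29]
DUP      → [-29, -29, -29, 6, -29, -29, -29]
STORE 1  → [-29, -29, -29, 6, -29, -29]
GT       → [-29, -29, -29, 6, 0]
ADD      → [-29, -29, -29, 6]
ADD      → [-29, -29, -23]
LT       → [-29, 1]

[-29, 1]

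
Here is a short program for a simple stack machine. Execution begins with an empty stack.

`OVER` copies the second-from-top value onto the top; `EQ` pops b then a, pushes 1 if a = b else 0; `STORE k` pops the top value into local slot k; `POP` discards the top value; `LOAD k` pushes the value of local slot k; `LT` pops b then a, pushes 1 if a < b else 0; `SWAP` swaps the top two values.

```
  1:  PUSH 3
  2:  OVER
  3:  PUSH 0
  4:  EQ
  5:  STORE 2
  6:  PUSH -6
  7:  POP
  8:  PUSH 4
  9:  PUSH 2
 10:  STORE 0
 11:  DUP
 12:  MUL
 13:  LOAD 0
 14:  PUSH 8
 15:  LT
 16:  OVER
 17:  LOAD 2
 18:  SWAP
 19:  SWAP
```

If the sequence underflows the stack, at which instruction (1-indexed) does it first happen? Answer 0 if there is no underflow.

PUSH 3  3
OVER  — needs 2 operands, stack has 1 → underflow

2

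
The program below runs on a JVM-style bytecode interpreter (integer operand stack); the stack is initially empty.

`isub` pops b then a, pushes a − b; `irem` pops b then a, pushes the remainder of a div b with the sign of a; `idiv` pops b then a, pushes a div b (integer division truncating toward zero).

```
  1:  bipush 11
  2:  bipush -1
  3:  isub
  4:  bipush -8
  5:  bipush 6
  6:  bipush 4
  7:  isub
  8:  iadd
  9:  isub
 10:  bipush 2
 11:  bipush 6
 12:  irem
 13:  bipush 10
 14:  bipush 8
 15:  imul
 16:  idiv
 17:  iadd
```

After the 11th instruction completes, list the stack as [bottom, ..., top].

bipush 11 -> 11
bipush -1 -> 11 -1
isub      -> 12
bipush -8 -> 12 -8
bipush 6  -> 12 -8 6
bipush 4  -> 12 -8 6 4
isub      -> 12 -8 2
iadd      -> 12 -6
isub      -> 18
bipush 2  -> 18 2
bipush 6  -> 18 2 6

[18, 2, 6]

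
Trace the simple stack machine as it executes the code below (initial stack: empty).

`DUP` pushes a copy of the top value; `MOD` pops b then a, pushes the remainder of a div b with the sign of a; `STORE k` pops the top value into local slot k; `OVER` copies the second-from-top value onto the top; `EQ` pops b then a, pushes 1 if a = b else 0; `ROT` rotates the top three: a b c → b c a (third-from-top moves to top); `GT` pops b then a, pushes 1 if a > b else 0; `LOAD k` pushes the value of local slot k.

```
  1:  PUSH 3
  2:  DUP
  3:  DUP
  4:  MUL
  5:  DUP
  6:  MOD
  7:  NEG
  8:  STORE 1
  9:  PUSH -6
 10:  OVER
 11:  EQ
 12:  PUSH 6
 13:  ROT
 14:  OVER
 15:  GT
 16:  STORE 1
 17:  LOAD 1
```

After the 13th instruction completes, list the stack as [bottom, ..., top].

PUSH 3  -> 3
DUP     -> 3 3
DUP     -> 3 3 3
MUL     -> 3 9
DUP     -> 3 9 9
MOD     -> 3 0
NEG     -> 3 0
STORE 1 -> 3
PUSH -6 -> 3 -6
OVER    -> 3 -6 3
EQ      -> 3 0
PUSH 6  -> 3 0 6
ROT     -> 0 6 3

[0, 6, 3]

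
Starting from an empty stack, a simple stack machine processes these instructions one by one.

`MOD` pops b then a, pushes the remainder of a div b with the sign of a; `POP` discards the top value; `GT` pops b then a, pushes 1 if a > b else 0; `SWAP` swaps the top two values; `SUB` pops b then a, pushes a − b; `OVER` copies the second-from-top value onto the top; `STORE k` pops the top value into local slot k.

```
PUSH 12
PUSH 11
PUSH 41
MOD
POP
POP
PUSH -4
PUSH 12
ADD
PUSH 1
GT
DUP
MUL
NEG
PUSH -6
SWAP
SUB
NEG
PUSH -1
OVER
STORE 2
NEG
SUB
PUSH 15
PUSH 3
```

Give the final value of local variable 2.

5

PUSH 12  12
PUSH 11  12 11
PUSH 41  12 11 41
MOD      12 11
POP      12
POP      (empty)
PUSH -4  -4
PUSH 12  -4 12
ADD      8
PUSH 1   8 1
GT       1
DUP      1 1
MUL      1
NEG      -1
PUSH -6  -1 -6
SWAP     -6 -1
SUB      -5
NEG      5
PUSH -1  5 -1
OVER     5 -1 5
STORE 2  5 -1
NEG      5 1
SUB      4
PUSH 15  4 15
PUSH 3   4 15 3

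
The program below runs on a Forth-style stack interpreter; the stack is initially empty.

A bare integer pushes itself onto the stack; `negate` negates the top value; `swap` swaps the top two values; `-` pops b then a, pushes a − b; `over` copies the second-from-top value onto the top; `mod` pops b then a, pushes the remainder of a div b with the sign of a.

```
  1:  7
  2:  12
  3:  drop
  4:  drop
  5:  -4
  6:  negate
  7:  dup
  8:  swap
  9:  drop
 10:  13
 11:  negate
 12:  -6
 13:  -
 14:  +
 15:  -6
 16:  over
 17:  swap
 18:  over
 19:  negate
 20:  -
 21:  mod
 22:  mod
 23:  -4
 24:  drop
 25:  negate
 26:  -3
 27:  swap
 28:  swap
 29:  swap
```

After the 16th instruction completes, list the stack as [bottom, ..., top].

7      : 7
12     : 7 12
drop   : 7
drop   : (empty)
-4     : -4
negate : 4
dup    : 4 4
swap   : 4 4
drop   : 4
13     : 4 13
negate : 4 -13
-6     : 4 -13 -6
-      : 4 -7
+      : -3
-6     : -3 -6
over   : -3 -6 -3

[-3, -6, -3]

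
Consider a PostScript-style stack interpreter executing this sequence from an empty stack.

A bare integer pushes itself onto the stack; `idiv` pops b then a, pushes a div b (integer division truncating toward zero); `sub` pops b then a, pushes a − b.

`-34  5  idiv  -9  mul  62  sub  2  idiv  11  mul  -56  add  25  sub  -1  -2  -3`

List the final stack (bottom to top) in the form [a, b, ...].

-34  -> -34
5    -> -34 5
idiv -> -6
-9   -> -6 -9
mul  -> 54
62   -> 54 62
sub  -> -8
2    -> -8 2
idiv -> -4
11   -> -4 11
mul  -> -44
-56  -> -44 -56
add  -> -100
25   -> -100 25
sub  -> -125
-1   -> -125 -1
-2   -> -125 -1 -2
-3   -> -125 -1 -2 -3

[-125, -1, -2, -3]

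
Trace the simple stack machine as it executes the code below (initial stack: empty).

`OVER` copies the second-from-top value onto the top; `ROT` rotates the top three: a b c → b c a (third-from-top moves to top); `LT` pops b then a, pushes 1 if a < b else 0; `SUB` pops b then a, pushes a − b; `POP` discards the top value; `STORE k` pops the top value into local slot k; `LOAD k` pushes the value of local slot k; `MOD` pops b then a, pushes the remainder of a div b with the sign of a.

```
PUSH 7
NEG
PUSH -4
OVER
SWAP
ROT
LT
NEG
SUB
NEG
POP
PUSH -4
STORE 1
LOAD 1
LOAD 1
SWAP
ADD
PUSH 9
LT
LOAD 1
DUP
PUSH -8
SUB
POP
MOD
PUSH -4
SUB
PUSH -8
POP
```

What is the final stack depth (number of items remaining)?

PUSH 7  -> 7
NEG     -> -7
PUSH -4 -> -7 -4
OVER    -> -7 -4 -7
SWAP    -> -7 -7 -4
ROT     -> -7 -4 -7
LT      -> -7 0
NEG     -> -7 0
SUB     -> -7
NEG     -> 7
POP     -> (empty)
PUSH -4 -> -4
STORE 1 -> (empty)
LOAD 1  -> -4
LOAD 1  -> -4 -4
SWAP    -> -4 -4
ADD     -> -8
PUSH 9  -> -8 9
LT      -> 1
LOAD 1  -> 1 -4
DUP     -> 1 -4 -4
PUSH -8 -> 1 -4 -4 -8
SUB     -> 1 -4 4
POP     -> 1 -4
MOD     -> 1
PUSH -4 -> 1 -4
SUB     -> 5
PUSH -8 -> 5 -8
POP     -> 5

1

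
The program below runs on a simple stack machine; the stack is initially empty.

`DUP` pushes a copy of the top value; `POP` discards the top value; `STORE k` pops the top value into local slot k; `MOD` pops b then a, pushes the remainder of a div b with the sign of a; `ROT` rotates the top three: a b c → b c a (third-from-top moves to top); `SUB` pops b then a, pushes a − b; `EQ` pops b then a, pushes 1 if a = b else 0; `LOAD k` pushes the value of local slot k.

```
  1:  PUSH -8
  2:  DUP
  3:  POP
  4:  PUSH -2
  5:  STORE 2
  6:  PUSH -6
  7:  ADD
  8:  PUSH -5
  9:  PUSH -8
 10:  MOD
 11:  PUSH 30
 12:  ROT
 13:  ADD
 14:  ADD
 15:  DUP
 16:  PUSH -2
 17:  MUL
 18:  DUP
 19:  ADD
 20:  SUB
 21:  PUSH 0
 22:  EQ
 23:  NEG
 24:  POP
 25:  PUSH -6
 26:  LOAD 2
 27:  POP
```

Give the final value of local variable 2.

PUSH -8  [-8]
DUP      [-8, -8]
POP      [-8]
PUSH -2  [-8, -2]
STORE 2  [-8]
PUSH -6  [-8, -6]
ADD      [-14]
PUSH -5  [-14, -5]
PUSH -8  [-14, -5, -8]
MOD      [-14, -5]
PUSH 30  [-14, -5, 30]
ROT      [-5, 30, -14]
ADD      [-5, 16]
ADD      [11]
DUP      [11, 11]
PUSH -2  [11, 11, -2]
MUL      [11, -22]
DUP      [11, -22, -22]
ADD      [11, -44]
SUB      [55]
PUSH 0   [55, 0]
EQ       [0]
NEG      [0]
POP      []
PUSH -6  [-6]
LOAD 2   [-6, -2]
POP      [-6]

-2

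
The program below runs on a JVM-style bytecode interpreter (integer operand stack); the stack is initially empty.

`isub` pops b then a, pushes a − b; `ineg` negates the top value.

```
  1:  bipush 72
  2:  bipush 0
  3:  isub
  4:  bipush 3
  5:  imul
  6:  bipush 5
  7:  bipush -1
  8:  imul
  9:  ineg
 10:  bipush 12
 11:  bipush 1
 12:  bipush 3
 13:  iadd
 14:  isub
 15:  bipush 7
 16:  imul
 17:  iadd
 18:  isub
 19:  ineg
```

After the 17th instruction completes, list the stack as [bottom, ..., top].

bipush 72 → 72
bipush 0  → 72 0
isub      → 72
bipush 3  → 72 3
imul      → 216
bipush 5  → 216 5
bipush -1 → 216 5 -1
imul      → 216 -5
ineg      → 216 5
bipush 12 → 216 5 12
bipush 1  → 216 5 12 1
bipush 3  → 216 5 12 1 3
iadd      → 216 5 12 4
isub      → 216 5 8
bipush 7  → 216 5 8 7
imul      → 216 5 56
iadd      → 216 61

[216, 61]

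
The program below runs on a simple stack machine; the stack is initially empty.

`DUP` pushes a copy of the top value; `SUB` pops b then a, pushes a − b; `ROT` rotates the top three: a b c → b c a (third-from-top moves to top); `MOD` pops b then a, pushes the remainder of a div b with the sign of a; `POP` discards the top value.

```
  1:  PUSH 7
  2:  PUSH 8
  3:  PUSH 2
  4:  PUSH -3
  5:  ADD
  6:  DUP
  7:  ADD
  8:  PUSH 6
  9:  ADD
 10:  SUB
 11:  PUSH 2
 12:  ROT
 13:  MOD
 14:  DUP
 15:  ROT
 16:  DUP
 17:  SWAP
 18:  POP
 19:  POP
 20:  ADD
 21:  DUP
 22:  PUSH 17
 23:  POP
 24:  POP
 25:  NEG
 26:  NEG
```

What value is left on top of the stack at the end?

4

PUSH 7  : [7]
PUSH 8  : [7, 8]
PUSH 2  : [7, 8, 2]
PUSH -3 : [7, 8, 2, -3]
ADD     : [7, 8, -1]
DUP     : [7, 8, -1, -1]
ADD     : [7, 8, -2]
PUSH 6  : [7, 8, -2, 6]
ADD     : [7, 8, 4]
SUB     : [7, 4]
PUSH 2  : [7, 4, 2]
ROT     : [4, 2, 7]
MOD     : [4, 2]
DUP     : [4, 2, 2]
ROT     : [2, 2, 4]
DUP     : [2, 2, 4, 4]
SWAP    : [2, 2, 4, 4]
POP     : [2, 2, 4]
POP     : [2, 2]
ADD     : [4]
DUP     : [4, 4]
PUSH 17 : [4, 4, 17]
POP     : [4, 4]
POP     : [4]
NEG     : [-4]
NEG     : [4]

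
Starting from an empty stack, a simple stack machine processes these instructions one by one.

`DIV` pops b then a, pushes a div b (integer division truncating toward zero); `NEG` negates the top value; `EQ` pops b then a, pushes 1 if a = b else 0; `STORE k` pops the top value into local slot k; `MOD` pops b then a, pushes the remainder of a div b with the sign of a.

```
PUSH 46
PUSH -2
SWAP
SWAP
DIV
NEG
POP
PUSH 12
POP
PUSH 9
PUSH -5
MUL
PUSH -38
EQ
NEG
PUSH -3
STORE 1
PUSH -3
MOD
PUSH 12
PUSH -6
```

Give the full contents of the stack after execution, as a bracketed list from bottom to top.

PUSH 46  : 46
PUSH -2  : 46 -2
SWAP     : -2 46
SWAP     : 46 -2
DIV      : -23
NEG      : 23
POP      : (empty)
PUSH 12  : 12
POP      : (empty)
PUSH 9   : 9
PUSH -5  : 9 -5
MUL      : -45
PUSH -38 : -45 -38
EQ       : 0
NEG      : 0
PUSH -3  : 0 -3
STORE 1  : 0
PUSH -3  : 0 -3
MOD      : 0
PUSH 12  : 0 12
PUSH -6  : 0 12 -6

[0, 12, -6]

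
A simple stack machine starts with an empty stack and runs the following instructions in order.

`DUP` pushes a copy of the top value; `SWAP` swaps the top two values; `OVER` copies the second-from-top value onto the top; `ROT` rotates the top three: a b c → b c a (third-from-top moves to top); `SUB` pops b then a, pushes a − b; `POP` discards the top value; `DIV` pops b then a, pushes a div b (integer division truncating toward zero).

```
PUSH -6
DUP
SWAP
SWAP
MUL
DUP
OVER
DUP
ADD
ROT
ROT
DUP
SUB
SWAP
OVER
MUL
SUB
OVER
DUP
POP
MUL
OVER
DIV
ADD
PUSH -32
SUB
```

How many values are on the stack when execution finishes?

PUSH -6   -6
DUP       -6 -6
SWAP      -6 -6
SWAP      -6 -6
MUL       36
DUP       36 36
OVER      36 36 36
DUP       36 36 36 36
ADD       36 36 72
ROT       36 72 36
ROT       72 36 36
DUP       72 36 36 36
SUB       72 36 0
SWAP      72 0 36
OVER      72 0 36 0
MUL       72 0 0
SUB       72 0
OVER      72 0 72
DUP       72 0 72 72
POP       72 0 72
MUL       72 0
OVER      72 0 72
DIV       72 0
ADD       72
PUSH -32  72 -32
SUB       104

1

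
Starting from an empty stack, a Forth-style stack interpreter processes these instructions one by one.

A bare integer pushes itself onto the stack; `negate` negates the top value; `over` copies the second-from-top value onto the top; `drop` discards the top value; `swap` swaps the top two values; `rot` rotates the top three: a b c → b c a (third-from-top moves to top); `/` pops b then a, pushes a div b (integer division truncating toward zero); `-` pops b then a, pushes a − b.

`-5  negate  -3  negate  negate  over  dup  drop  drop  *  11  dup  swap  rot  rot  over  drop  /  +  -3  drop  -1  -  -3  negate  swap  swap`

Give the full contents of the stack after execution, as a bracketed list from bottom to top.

-5     → -5
negate → 5
-3     → 5 -3
negate → 5 3
negate → 5 -3
over   → 5 -3 5
dup    → 5 -3 5 5
drop   → 5 -3 5
drop   → 5 -3
*      → -15
11     → -15 11
dup    → -15 11 11
swap   → -15 11 11
rot    → 11 11 -15
rot    → 11 -15 11
over   → 11 -15 11 -15
drop   → 11 -15 11
/      → 11 -1
+      → 10
-3     → 10 -3
drop   → 10
-1     → 10 -1
-      → 11
-3     → 11 -3
negate → 11 3
swap   → 3 11
swap   → 11 3

[11, 3]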